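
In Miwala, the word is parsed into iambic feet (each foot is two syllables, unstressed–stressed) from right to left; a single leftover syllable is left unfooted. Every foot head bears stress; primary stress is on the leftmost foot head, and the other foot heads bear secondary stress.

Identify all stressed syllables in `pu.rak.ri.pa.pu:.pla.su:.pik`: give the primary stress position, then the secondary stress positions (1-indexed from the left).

primary 2, secondary 4, 6, 8

Parse right to left into iambic (σˈσ) feet: (pu.ˈrak) (ri.ˈpa) (pu:.ˈpla) (su:.ˈpik).
Foot heads (stressed positions): 2, 4, 6, 8.
End Rule Leftmost: primary stress on the leftmost head = syllable 2.
Secondary stress on 4, 6, 8: pu.ˈrak.ri.ˌpa.pu:.ˌpla.su:.ˌpik.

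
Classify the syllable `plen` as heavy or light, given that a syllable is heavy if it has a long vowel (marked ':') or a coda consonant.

heavy

`plen`: short vowel, closed (coda /n/). Closed → heavy.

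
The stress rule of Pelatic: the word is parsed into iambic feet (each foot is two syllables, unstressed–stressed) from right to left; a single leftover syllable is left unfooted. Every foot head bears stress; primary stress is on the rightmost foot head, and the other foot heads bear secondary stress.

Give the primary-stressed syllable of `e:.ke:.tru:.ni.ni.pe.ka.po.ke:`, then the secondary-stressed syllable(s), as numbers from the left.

primary 9, secondary 3, 5, 7

Parse right to left into iambic (σˈσ) feet: e: (ke:.ˈtru:) (ni.ˈni) (pe.ˈka) (po.ˈke:). Syllable 1 is left unfooted.
Foot heads (stressed positions): 3, 5, 7, 9.
End Rule Rightmost: primary stress on the rightmost head = syllable 9.
Secondary stress on 3, 5, 7: e:.ke:.ˌtru:.ni.ˌni.pe.ˌka.po.ˈke:.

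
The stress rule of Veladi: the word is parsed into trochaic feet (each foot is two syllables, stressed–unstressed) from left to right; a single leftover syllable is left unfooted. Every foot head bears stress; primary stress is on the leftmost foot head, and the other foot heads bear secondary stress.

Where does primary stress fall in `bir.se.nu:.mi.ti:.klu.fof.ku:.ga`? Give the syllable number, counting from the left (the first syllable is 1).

Parse left to right into trochaic (ˈσσ) feet: (ˈbir.se) (ˈnu:.mi) (ˈti:.klu) (ˈfof.ku:) ga. Syllable 9 is left unfooted.
Foot heads (stressed positions): 1, 3, 5, 7.
End Rule Leftmost: primary stress on the leftmost head = syllable 1.
Primary stress: syllable 1 → ˈbir.se.nu:.mi.ti:.klu.fof.ku:.ga.

1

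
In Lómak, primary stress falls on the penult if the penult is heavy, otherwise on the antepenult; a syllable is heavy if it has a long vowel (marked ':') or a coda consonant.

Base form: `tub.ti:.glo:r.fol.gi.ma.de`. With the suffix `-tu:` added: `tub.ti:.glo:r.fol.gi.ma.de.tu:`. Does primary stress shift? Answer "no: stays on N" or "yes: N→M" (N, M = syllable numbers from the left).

Base `tub.ti:.glo:r.fol.gi.ma.de` (7 syllables):
  Weights: 5 gi L, 6 ma L, 7 de L.
  The penult (syllable 6, ma) is light, so stress falls on the antepenult (syllable 5, gi).
  → primary stress on syllable 5.
Suffixed `tub.ti:.glo:r.fol.gi.ma.de.tu:` (8 syllables):
  Weights: 6 ma L, 7 de L, 8 tu: H.
  The penult (syllable 7, de) is light, so stress falls on the antepenult (syllable 6, ma).
  → primary stress on syllable 6.

yes: 5→6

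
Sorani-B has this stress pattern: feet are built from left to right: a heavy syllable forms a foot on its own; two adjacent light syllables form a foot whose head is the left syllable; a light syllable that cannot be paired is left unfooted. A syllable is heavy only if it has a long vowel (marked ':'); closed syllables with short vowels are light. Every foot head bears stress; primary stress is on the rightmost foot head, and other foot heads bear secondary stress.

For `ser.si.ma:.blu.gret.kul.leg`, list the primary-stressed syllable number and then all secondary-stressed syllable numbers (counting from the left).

primary 6, secondary 1, 3, 4

Weights: 1 ser L, 2 si L, 3 ma: H, 4 blu L, 5 gret L, 6 kul L, 7 leg L.
Parse left to right (heavy = foot alone; LL = one foot; stranded L unfooted): (ˈser.si) (ˈma:) (ˈblu.gret) (ˈkul.leg).
Foot heads: 1, 3, 4, 6.
Primary stress on the rightmost head = syllable 6.
Secondary stress on 1, 3, 4: ˌser.si.ˌma:.ˌblu.gret.ˈkul.leg.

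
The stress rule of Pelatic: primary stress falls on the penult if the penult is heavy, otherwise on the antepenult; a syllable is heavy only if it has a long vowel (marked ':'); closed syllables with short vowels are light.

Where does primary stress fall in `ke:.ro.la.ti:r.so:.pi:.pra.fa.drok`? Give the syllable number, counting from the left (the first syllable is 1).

7

Weights: 7 pra L, 8 fa L, 9 drok L.
The penult (syllable 8, fa) is light, so stress falls on the antepenult (syllable 7, pra).
Primary stress: syllable 7 → ke:.ro.la.ti:r.so:.pi:.ˈpra.fa.drok.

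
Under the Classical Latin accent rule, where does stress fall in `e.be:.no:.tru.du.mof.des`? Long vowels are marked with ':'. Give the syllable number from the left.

Classical Latin: stress the penult if heavy (long vowel or closed), else the antepenult.
Weights: 5 du L, 6 mof H, 7 des H.
The penult (syllable 6, mof) is heavy, so it takes stress.
Stress on syllable 6: e.be:.no:.tru.du.ˈmof.des.

6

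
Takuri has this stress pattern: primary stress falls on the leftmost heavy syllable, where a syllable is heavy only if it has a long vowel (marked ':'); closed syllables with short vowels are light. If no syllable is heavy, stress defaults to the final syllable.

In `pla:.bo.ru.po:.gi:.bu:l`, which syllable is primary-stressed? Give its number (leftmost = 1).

1

Weights: 1 pla: H, 2 bo L, 3 ru L, 4 po: H, 5 gi: H, 6 bu:l H.
Heavy syllables in the domain: 1, 4, 5, 6. The leftmost is syllable 1 (pla:).
Primary stress: syllable 1 → ˈpla:.bo.ru.po:.gi:.bu:l.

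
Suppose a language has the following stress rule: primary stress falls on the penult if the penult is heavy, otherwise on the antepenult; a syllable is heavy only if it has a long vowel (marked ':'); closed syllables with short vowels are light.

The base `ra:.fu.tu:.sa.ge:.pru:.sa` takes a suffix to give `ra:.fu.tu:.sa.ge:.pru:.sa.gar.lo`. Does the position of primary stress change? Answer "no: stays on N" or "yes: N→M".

yes: 6→7

Base `ra:.fu.tu:.sa.ge:.pru:.sa` (7 syllables):
  Weights: 5 ge: H, 6 pru: H, 7 sa L.
  The penult (syllable 6, pru:) is heavy, so it takes stress.
  → primary stress on syllable 6.
Suffixed `ra:.fu.tu:.sa.ge:.pru:.sa.gar.lo` (9 syllables):
  Weights: 7 sa L, 8 gar L, 9 lo L.
  The penult (syllable 8, gar) is light, so stress falls on the antepenult (syllable 7, sa).
  → primary stress on syllable 7.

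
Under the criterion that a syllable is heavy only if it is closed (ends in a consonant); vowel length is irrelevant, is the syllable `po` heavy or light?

`po`: short vowel, open (no coda). Open (no coda) → light.

light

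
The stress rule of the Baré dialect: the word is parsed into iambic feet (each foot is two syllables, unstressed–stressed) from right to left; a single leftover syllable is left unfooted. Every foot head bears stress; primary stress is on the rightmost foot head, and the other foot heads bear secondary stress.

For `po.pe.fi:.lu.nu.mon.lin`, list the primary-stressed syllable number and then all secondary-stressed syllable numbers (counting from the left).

primary 7, secondary 3, 5

Parse right to left into iambic (σˈσ) feet: po (pe.ˈfi:) (lu.ˈnu) (mon.ˈlin). Syllable 1 is left unfooted.
Foot heads (stressed positions): 3, 5, 7.
End Rule Rightmost: primary stress on the rightmost head = syllable 7.
Secondary stress on 3, 5: po.pe.ˌfi:.lu.ˌnu.mon.ˈlin.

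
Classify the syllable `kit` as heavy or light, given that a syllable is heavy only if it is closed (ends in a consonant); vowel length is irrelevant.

`kit`: short vowel, closed (coda /t/). Closed (coda /t/) → heavy.

heavy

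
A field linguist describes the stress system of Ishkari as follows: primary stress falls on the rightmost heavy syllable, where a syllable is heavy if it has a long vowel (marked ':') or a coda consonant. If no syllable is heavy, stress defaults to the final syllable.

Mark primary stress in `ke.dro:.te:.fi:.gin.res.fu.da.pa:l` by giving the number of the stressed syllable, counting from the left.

Weights: 1 ke L, 2 dro: H, 3 te: H, 4 fi: H, 5 gin H, 6 res H, 7 fu L, 8 da L, 9 pa:l H.
Heavy syllables in the domain: 2, 3, 4, 5, 6, 9. The rightmost is syllable 9 (pa:l).
Primary stress: syllable 9 → ke.dro:.te:.fi:.gin.res.fu.da.ˈpa:l.

9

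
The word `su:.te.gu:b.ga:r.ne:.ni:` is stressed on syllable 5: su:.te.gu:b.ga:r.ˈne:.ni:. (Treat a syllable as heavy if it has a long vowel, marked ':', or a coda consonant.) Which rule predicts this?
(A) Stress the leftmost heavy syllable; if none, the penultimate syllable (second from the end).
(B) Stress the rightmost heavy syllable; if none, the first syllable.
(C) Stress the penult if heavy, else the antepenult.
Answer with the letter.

C

Rule A → syllable 1 (observed: 5).
Rule B → syllable 6 (observed: 5).
Rule C → syllable 5 ✓.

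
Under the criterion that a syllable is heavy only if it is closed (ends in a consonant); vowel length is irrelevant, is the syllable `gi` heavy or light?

`gi`: short vowel, open (no coda). Open (no coda) → light.

light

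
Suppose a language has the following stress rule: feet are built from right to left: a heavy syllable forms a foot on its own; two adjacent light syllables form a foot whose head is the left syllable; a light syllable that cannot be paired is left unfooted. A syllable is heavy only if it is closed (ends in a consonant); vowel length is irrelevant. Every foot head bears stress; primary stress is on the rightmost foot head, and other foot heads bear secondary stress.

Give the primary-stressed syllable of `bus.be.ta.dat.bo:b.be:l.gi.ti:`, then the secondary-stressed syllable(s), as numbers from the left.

primary 7, secondary 1, 2, 4, 5, 6

Weights: 1 bus H, 2 be L, 3 ta L, 4 dat H, 5 bo:b H, 6 be:l H, 7 gi L, 8 ti: L.
Parse right to left (heavy = foot alone; LL = one foot; stranded L unfooted): (ˈbus) (ˈbe.ta) (ˈdat) (ˈbo:b) (ˈbe:l) (ˈgi.ti:).
Foot heads: 1, 2, 4, 5, 6, 7.
Primary stress on the rightmost head = syllable 7.
Secondary stress on 1, 2, 4, 5, 6: ˌbus.ˌbe.ta.ˌdat.ˌbo:b.ˌbe:l.ˈgi.ti:.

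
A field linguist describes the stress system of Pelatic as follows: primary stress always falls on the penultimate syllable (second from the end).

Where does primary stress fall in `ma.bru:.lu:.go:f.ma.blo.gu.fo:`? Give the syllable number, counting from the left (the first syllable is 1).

The word has 8 syllables; the penultimate syllable (second from the end) is syllable 7 (gu).
Primary stress: syllable 7 → ma.bru:.lu:.go:f.ma.blo.ˈgu.fo:.

7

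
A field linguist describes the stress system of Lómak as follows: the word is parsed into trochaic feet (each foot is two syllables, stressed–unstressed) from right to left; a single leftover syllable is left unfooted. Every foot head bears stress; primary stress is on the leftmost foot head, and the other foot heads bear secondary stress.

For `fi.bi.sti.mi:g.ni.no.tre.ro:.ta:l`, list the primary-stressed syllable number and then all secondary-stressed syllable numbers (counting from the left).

Parse right to left into trochaic (ˈσσ) feet: fi (ˈbi.sti) (ˈmi:g.ni) (ˈno.tre) (ˈro:.ta:l). Syllable 1 is left unfooted.
Foot heads (stressed positions): 2, 4, 6, 8.
End Rule Leftmost: primary stress on the leftmost head = syllable 2.
Secondary stress on 4, 6, 8: fi.ˈbi.sti.ˌmi:g.ni.ˌno.tre.ˌro:.ta:l.

primary 2, secondary 4, 6, 8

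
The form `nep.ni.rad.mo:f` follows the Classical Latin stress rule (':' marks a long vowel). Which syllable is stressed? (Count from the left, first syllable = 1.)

Classical Latin: stress the penult if heavy (long vowel or closed), else the antepenult.
Weights: 2 ni L, 3 rad H, 4 mo:f H.
The penult (syllable 3, rad) is heavy, so it takes stress.
Stress on syllable 3: nep.ni.ˈrad.mo:f.

3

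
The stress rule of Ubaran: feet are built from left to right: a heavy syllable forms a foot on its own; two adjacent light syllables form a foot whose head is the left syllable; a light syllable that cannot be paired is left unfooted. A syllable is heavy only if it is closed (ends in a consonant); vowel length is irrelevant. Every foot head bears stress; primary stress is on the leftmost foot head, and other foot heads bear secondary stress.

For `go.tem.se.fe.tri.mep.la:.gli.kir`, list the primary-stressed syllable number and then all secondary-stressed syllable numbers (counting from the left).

Weights: 1 go L, 2 tem H, 3 se L, 4 fe L, 5 tri L, 6 mep H, 7 la: L, 8 gli L, 9 kir H.
Parse left to right (heavy = foot alone; LL = one foot; stranded L unfooted): go (ˈtem) (ˈse.fe) tri (ˈmep) (ˈla:.gli) (ˈkir).
Foot heads: 2, 3, 6, 7, 9.
Primary stress on the leftmost head = syllable 2.
Secondary stress on 3, 6, 7, 9: go.ˈtem.ˌse.fe.tri.ˌmep.ˌla:.gli.ˌkir.

primary 2, secondary 3, 6, 7, 9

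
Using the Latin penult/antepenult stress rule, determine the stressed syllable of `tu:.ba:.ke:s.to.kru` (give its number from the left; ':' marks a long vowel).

Classical Latin: stress the penult if heavy (long vowel or closed), else the antepenult.
Weights: 3 ke:s H, 4 to L, 5 kru L.
The penult (syllable 4, to) is light, so stress falls on the antepenult (syllable 3, ke:s).
Stress on syllable 3: tu:.ba:.ˈke:s.to.kru.

3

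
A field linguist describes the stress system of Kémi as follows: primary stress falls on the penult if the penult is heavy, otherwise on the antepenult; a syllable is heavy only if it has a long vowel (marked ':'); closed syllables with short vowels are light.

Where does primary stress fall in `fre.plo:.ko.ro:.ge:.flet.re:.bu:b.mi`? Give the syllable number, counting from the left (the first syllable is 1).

Weights: 7 re: H, 8 bu:b H, 9 mi L.
The penult (syllable 8, bu:b) is heavy, so it takes stress.
Primary stress: syllable 8 → fre.plo:.ko.ro:.ge:.flet.re:.ˈbu:b.mi.

8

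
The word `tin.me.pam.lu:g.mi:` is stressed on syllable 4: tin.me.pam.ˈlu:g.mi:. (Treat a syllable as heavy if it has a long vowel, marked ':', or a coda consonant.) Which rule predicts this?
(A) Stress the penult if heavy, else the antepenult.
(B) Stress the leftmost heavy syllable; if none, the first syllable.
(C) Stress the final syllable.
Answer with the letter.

A

Rule A → syllable 4 ✓.
Rule B → syllable 1 (observed: 4).
Rule C → syllable 5 (observed: 4).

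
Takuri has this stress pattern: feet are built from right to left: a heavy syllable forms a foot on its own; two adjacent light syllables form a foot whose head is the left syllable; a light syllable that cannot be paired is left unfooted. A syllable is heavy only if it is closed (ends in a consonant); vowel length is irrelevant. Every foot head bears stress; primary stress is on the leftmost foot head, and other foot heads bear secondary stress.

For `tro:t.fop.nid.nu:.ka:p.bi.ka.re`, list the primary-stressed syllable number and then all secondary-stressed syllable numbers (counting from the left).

primary 1, secondary 2, 3, 5, 7

Weights: 1 tro:t H, 2 fop H, 3 nid H, 4 nu: L, 5 ka:p H, 6 bi L, 7 ka L, 8 re L.
Parse right to left (heavy = foot alone; LL = one foot; stranded L unfooted): (ˈtro:t) (ˈfop) (ˈnid) nu: (ˈka:p) bi (ˈka.re).
Foot heads: 1, 2, 3, 5, 7.
Primary stress on the leftmost head = syllable 1.
Secondary stress on 2, 3, 5, 7: ˈtro:t.ˌfop.ˌnid.nu:.ˌka:p.bi.ˌka.re.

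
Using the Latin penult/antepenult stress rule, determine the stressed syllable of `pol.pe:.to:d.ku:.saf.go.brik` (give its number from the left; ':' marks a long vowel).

5

Classical Latin: stress the penult if heavy (long vowel or closed), else the antepenult.
Weights: 5 saf H, 6 go L, 7 brik H.
The penult (syllable 6, go) is light, so stress falls on the antepenult (syllable 5, saf).
Stress on syllable 5: pol.pe:.to:d.ku:.ˈsaf.go.brik.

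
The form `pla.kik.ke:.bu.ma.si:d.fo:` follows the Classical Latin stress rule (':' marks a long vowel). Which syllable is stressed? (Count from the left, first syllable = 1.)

Classical Latin: stress the penult if heavy (long vowel or closed), else the antepenult.
Weights: 5 ma L, 6 si:d H, 7 fo: H.
The penult (syllable 6, si:d) is heavy, so it takes stress.
Stress on syllable 6: pla.kik.ke:.bu.ma.ˈsi:d.fo:.

6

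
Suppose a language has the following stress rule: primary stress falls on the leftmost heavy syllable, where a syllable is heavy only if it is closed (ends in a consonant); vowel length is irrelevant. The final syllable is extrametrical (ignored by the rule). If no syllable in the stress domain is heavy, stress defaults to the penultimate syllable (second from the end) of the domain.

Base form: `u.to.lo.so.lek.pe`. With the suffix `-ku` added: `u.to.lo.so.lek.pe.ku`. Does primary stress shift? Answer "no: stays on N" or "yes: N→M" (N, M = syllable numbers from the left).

no: stays on 5

Base `u.to.lo.so.lek.pe` (6 syllables):
  The final syllable (6, pe) is extrametrical; the stress domain is syllables 1–5.
  Weights: 1 u L, 2 to L, 3 lo L, 4 so L, 5 lek H.
  Heavy syllables in the domain: 5. The leftmost is syllable 5 (lek).
  → primary stress on syllable 5.
Suffixed `u.to.lo.so.lek.pe.ku` (7 syllables):
  The final syllable (7, ku) is extrametrical; the stress domain is syllables 1–6.
  Weights: 1 u L, 2 to L, 3 lo L, 4 so L, 5 lek H, 6 pe L.
  Heavy syllables in the domain: 5. The leftmost is syllable 5 (lek).
  → primary stress on syllable 5.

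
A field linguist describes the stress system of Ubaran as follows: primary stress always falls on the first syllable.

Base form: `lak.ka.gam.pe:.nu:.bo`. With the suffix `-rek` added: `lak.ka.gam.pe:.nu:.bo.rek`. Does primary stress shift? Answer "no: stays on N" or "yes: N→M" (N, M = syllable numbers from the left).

Base `lak.ka.gam.pe:.nu:.bo` (6 syllables):
  The word has 6 syllables; the first syllable is syllable 1 (lak).
  → primary stress on syllable 1.
Suffixed `lak.ka.gam.pe:.nu:.bo.rek` (7 syllables):
  The word has 7 syllables; the first syllable is syllable 1 (lak).
  → primary stress on syllable 1.

no: stays on 1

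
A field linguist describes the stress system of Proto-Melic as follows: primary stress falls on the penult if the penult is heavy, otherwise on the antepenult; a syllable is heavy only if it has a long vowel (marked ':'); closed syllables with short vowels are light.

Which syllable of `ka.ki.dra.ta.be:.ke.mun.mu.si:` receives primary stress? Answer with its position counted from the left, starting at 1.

Weights: 7 mun L, 8 mu L, 9 si: H.
The penult (syllable 8, mu) is light, so stress falls on the antepenult (syllable 7, mun).
Primary stress: syllable 7 → ka.ki.dra.ta.be:.ke.ˈmun.mu.si:.

7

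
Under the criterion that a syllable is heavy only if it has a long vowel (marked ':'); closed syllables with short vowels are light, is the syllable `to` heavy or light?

light

`to`: short vowel, open (no coda). Short vowel → light.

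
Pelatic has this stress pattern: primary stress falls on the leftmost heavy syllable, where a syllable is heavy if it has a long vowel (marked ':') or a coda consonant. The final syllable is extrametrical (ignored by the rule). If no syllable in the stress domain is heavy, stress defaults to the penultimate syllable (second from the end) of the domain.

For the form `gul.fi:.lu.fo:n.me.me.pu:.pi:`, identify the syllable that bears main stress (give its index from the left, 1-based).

1

The final syllable (8, pi:) is extrametrical; the stress domain is syllables 1–7.
Weights: 1 gul H, 2 fi: H, 3 lu L, 4 fo:n H, 5 me L, 6 me L, 7 pu: H.
Heavy syllables in the domain: 1, 2, 4, 7. The leftmost is syllable 1 (gul).
Primary stress: syllable 1 → ˈgul.fi:.lu.fo:n.me.me.pu:.pi:.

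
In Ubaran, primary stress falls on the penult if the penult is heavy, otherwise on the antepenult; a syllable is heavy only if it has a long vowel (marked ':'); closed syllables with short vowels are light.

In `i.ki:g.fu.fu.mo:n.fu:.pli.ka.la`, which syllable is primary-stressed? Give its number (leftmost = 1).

Weights: 7 pli L, 8 ka L, 9 la L.
The penult (syllable 8, ka) is light, so stress falls on the antepenult (syllable 7, pli).
Primary stress: syllable 7 → i.ki:g.fu.fu.mo:n.fu:.ˈpli.ka.la.

7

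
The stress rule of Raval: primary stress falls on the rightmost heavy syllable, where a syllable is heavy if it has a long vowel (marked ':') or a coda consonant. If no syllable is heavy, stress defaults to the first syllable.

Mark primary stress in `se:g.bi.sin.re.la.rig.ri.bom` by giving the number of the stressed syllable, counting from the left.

8

Weights: 1 se:g H, 2 bi L, 3 sin H, 4 re L, 5 la L, 6 rig H, 7 ri L, 8 bom H.
Heavy syllables in the domain: 1, 3, 6, 8. The rightmost is syllable 8 (bom).
Primary stress: syllable 8 → se:g.bi.sin.re.la.rig.ri.ˈbom.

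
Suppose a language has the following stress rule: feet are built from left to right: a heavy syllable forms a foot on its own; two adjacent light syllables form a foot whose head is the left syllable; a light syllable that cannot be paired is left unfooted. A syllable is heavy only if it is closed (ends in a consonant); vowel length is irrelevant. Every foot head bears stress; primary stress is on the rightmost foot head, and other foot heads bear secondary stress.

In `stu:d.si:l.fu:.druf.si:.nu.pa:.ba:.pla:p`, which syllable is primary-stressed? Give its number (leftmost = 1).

9

Weights: 1 stu:d H, 2 si:l H, 3 fu: L, 4 druf H, 5 si: L, 6 nu L, 7 pa: L, 8 ba: L, 9 pla:p H.
Parse left to right (heavy = foot alone; LL = one foot; stranded L unfooted): (ˈstu:d) (ˈsi:l) fu: (ˈdruf) (ˈsi:.nu) (ˈpa:.ba:) (ˈpla:p).
Foot heads: 1, 2, 4, 5, 7, 9.
Primary stress on the rightmost head = syllable 9.
Primary stress: syllable 9 → stu:d.si:l.fu:.druf.si:.nu.pa:.ba:.ˈpla:p.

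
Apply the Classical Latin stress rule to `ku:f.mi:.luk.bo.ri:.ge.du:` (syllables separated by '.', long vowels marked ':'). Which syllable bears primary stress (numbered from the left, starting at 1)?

5

Classical Latin: stress the penult if heavy (long vowel or closed), else the antepenult.
Weights: 5 ri: H, 6 ge L, 7 du: H.
The penult (syllable 6, ge) is light, so stress falls on the antepenult (syllable 5, ri:).
Stress on syllable 5: ku:f.mi:.luk.bo.ˈri:.ge.du:.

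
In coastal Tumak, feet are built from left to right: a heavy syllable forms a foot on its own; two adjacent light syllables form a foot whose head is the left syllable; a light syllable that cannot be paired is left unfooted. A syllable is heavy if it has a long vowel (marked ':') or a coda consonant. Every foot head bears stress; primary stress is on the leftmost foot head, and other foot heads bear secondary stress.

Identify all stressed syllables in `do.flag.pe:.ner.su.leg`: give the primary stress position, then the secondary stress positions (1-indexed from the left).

Weights: 1 do L, 2 flag H, 3 pe: H, 4 ner H, 5 su L, 6 leg H.
Parse left to right (heavy = foot alone; LL = one foot; stranded L unfooted): do (ˈflag) (ˈpe:) (ˈner) su (ˈleg).
Foot heads: 2, 3, 4, 6.
Primary stress on the leftmost head = syllable 2.
Secondary stress on 3, 4, 6: do.ˈflag.ˌpe:.ˌner.su.ˌleg.

primary 2, secondary 3, 4, 6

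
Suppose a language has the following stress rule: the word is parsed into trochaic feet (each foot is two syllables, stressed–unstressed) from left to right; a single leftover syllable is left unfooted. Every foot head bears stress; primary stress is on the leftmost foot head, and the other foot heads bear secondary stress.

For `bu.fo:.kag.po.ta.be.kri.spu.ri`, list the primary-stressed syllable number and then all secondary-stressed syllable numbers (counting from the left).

primary 1, secondary 3, 5, 7

Parse left to right into trochaic (ˈσσ) feet: (ˈbu.fo:) (ˈkag.po) (ˈta.be) (ˈkri.spu) ri. Syllable 9 is left unfooted.
Foot heads (stressed positions): 1, 3, 5, 7.
End Rule Leftmost: primary stress on the leftmost head = syllable 1.
Secondary stress on 3, 5, 7: ˈbu.fo:.ˌkag.po.ˌta.be.ˌkri.spu.ri.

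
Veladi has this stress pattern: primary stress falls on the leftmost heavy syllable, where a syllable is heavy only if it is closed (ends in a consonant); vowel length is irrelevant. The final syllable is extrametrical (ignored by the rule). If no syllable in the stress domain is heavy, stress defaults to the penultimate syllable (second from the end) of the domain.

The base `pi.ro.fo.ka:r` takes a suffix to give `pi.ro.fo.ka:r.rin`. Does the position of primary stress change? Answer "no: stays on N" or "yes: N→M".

yes: 2→4

Base `pi.ro.fo.ka:r` (4 syllables):
  The final syllable (4, ka:r) is extrametrical; the stress domain is syllables 1–3.
  Weights: 1 pi L, 2 ro L, 3 fo L.
  No heavy syllable in the domain; default to the penultimate syllable (second from the end) of the domain = syllable 2.
  → primary stress on syllable 2.
Suffixed `pi.ro.fo.ka:r.rin` (5 syllables):
  The final syllable (5, rin) is extrametrical; the stress domain is syllables 1–4.
  Weights: 1 pi L, 2 ro L, 3 fo L, 4 ka:r H.
  Heavy syllables in the domain: 4. The leftmost is syllable 4 (ka:r).
  → primary stress on syllable 4.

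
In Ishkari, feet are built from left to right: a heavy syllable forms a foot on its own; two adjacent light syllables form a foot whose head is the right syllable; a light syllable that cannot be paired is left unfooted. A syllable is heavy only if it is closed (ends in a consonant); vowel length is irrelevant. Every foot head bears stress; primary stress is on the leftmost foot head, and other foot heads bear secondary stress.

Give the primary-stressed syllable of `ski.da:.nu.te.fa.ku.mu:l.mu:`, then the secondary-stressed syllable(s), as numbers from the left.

primary 2, secondary 4, 6, 7

Weights: 1 ski L, 2 da: L, 3 nu L, 4 te L, 5 fa L, 6 ku L, 7 mu:l H, 8 mu: L.
Parse left to right (heavy = foot alone; LL = one foot; stranded L unfooted): (ski.ˈda:) (nu.ˈte) (fa.ˈku) (ˈmu:l) mu:.
Foot heads: 2, 4, 6, 7.
Primary stress on the leftmost head = syllable 2.
Secondary stress on 4, 6, 7: ski.ˈda:.nu.ˌte.fa.ˌku.ˌmu:l.mu:.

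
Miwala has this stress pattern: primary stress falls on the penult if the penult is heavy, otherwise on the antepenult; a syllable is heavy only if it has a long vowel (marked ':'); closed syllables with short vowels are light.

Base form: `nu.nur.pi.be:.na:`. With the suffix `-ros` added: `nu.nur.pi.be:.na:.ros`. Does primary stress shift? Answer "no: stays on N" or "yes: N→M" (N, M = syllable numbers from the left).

Base `nu.nur.pi.be:.na:` (5 syllables):
  Weights: 3 pi L, 4 be: H, 5 na: H.
  The penult (syllable 4, be:) is heavy, so it takes stress.
  → primary stress on syllable 4.
Suffixed `nu.nur.pi.be:.na:.ros` (6 syllables):
  Weights: 4 be: H, 5 na: H, 6 ros L.
  The penult (syllable 5, na:) is heavy, so it takes stress.
  → primary stress on syllable 5.

yes: 4→5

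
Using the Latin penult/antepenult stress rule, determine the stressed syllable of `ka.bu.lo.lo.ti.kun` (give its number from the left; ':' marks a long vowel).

4

Classical Latin: stress the penult if heavy (long vowel or closed), else the antepenult.
Weights: 4 lo L, 5 ti L, 6 kun H.
The penult (syllable 5, ti) is light, so stress falls on the antepenult (syllable 4, lo).
Stress on syllable 4: ka.bu.lo.ˈlo.ti.kun.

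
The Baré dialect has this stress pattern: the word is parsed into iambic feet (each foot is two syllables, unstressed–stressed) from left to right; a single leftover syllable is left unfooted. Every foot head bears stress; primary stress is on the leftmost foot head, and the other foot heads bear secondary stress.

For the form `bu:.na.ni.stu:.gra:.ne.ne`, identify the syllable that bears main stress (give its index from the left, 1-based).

2

Parse left to right into iambic (σˈσ) feet: (bu:.ˈna) (ni.ˈstu:) (gra:.ˈne) ne. Syllable 7 is left unfooted.
Foot heads (stressed positions): 2, 4, 6.
End Rule Leftmost: primary stress on the leftmost head = syllable 2.
Primary stress: syllable 2 → bu:.ˈna.ni.stu:.gra:.ne.ne.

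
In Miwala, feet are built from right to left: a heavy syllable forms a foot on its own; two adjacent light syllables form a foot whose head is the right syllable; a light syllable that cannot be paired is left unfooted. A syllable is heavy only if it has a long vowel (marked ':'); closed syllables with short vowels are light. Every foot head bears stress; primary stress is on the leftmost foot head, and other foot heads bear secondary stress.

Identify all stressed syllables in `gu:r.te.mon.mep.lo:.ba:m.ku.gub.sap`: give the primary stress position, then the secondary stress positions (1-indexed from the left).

primary 1, secondary 4, 5, 6, 9

Weights: 1 gu:r H, 2 te L, 3 mon L, 4 mep L, 5 lo: H, 6 ba:m H, 7 ku L, 8 gub L, 9 sap L.
Parse right to left (heavy = foot alone; LL = one foot; stranded L unfooted): (ˈgu:r) te (mon.ˈmep) (ˈlo:) (ˈba:m) ku (gub.ˈsap).
Foot heads: 1, 4, 5, 6, 9.
Primary stress on the leftmost head = syllable 1.
Secondary stress on 4, 5, 6, 9: ˈgu:r.te.mon.ˌmep.ˌlo:.ˌba:m.ku.gub.ˌsap.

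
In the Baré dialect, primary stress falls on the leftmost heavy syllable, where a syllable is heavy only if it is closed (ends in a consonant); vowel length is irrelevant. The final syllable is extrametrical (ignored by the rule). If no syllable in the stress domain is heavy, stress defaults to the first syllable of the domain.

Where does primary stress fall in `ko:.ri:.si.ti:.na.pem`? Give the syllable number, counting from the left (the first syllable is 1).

1

The final syllable (6, pem) is extrametrical; the stress domain is syllables 1–5.
Weights: 1 ko: L, 2 ri: L, 3 si L, 4 ti: L, 5 na L.
No heavy syllable in the domain; default to the first syllable of the domain = syllable 1.
Primary stress: syllable 1 → ˈko:.ri:.si.ti:.na.pem.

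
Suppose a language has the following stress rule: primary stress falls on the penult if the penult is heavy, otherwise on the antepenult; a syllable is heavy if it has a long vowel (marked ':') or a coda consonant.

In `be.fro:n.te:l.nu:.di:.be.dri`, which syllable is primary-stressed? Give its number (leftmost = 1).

Weights: 5 di: H, 6 be L, 7 dri L.
The penult (syllable 6, be) is light, so stress falls on the antepenult (syllable 5, di:).
Primary stress: syllable 5 → be.fro:n.te:l.nu:.ˈdi:.be.dri.

5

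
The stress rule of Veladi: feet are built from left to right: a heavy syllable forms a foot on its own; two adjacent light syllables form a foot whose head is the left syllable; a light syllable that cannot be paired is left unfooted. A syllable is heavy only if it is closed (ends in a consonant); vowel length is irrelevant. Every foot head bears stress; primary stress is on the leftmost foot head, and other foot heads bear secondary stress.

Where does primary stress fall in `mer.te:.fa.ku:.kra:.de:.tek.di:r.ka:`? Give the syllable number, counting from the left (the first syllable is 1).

Weights: 1 mer H, 2 te: L, 3 fa L, 4 ku: L, 5 kra: L, 6 de: L, 7 tek H, 8 di:r H, 9 ka: L.
Parse left to right (heavy = foot alone; LL = one foot; stranded L unfooted): (ˈmer) (ˈte:.fa) (ˈku:.kra:) de: (ˈtek) (ˈdi:r) ka:.
Foot heads: 1, 2, 4, 7, 8.
Primary stress on the leftmost head = syllable 1.
Primary stress: syllable 1 → ˈmer.te:.fa.ku:.kra:.de:.tek.di:r.ka:.

1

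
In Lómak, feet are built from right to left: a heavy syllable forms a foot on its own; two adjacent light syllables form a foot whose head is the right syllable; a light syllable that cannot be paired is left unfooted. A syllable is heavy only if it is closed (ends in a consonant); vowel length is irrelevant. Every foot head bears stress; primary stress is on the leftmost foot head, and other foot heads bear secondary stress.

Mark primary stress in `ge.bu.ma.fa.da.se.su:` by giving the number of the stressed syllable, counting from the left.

Weights: 1 ge L, 2 bu L, 3 ma L, 4 fa L, 5 da L, 6 se L, 7 su: L.
Parse right to left (heavy = foot alone; LL = one foot; stranded L unfooted): ge (bu.ˈma) (fa.ˈda) (se.ˈsu:).
Foot heads: 3, 5, 7.
Primary stress on the leftmost head = syllable 3.
Primary stress: syllable 3 → ge.bu.ˈma.fa.da.se.su:.

3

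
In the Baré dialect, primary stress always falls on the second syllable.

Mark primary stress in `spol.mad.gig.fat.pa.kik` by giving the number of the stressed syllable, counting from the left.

The word has 6 syllables; the second syllable is syllable 2 (mad).
Primary stress: syllable 2 → spol.ˈmad.gig.fat.pa.kik.

2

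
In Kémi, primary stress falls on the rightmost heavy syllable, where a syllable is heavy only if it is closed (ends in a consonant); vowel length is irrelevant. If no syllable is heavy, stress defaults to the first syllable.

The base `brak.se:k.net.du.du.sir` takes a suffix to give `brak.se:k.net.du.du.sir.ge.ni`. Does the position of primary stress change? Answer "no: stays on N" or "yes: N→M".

no: stays on 6

Base `brak.se:k.net.du.du.sir` (6 syllables):
  Weights: 1 brak H, 2 se:k H, 3 net H, 4 du L, 5 du L, 6 sir H.
  Heavy syllables in the domain: 1, 2, 3, 6. The rightmost is syllable 6 (sir).
  → primary stress on syllable 6.
Suffixed `brak.se:k.net.du.du.sir.ge.ni` (8 syllables):
  Weights: 1 brak H, 2 se:k H, 3 net H, 4 du L, 5 du L, 6 sir H, 7 ge L, 8 ni L.
  Heavy syllables in the domain: 1, 2, 3, 6. The rightmost is syllable 6 (sir).
  → primary stress on syllable 6.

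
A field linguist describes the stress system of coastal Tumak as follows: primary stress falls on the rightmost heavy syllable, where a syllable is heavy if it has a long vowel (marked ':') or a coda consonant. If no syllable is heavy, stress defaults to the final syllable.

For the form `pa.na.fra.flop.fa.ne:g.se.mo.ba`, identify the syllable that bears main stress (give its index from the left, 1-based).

Weights: 1 pa L, 2 na L, 3 fra L, 4 flop H, 5 fa L, 6 ne:g H, 7 se L, 8 mo L, 9 ba L.
Heavy syllables in the domain: 4, 6. The rightmost is syllable 6 (ne:g).
Primary stress: syllable 6 → pa.na.fra.flop.fa.ˈne:g.se.mo.ba.

6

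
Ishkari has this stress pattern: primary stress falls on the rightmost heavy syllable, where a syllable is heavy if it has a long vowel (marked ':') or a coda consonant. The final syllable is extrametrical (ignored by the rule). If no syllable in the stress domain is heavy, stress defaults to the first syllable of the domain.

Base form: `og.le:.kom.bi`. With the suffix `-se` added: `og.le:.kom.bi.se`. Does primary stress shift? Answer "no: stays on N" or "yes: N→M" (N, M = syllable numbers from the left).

no: stays on 3

Base `og.le:.kom.bi` (4 syllables):
  The final syllable (4, bi) is extrametrical; the stress domain is syllables 1–3.
  Weights: 1 og H, 2 le: H, 3 kom H.
  Heavy syllables in the domain: 1, 2, 3. The rightmost is syllable 3 (kom).
  → primary stress on syllable 3.
Suffixed `og.le:.kom.bi.se` (5 syllables):
  The final syllable (5, se) is extrametrical; the stress domain is syllables 1–4.
  Weights: 1 og H, 2 le: H, 3 kom H, 4 bi L.
  Heavy syllables in the domain: 1, 2, 3. The rightmost is syllable 3 (kom).
  → primary stress on syllable 3.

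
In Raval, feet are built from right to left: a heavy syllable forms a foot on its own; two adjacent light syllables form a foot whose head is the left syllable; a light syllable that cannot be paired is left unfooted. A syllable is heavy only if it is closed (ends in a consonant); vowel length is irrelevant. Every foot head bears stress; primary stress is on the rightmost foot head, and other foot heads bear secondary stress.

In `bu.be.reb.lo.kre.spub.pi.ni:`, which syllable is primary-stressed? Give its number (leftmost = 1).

7

Weights: 1 bu L, 2 be L, 3 reb H, 4 lo L, 5 kre L, 6 spub H, 7 pi L, 8 ni: L.
Parse right to left (heavy = foot alone; LL = one foot; stranded L unfooted): (ˈbu.be) (ˈreb) (ˈlo.kre) (ˈspub) (ˈpi.ni:).
Foot heads: 1, 3, 4, 6, 7.
Primary stress on the rightmost head = syllable 7.
Primary stress: syllable 7 → bu.be.reb.lo.kre.spub.ˈpi.ni:.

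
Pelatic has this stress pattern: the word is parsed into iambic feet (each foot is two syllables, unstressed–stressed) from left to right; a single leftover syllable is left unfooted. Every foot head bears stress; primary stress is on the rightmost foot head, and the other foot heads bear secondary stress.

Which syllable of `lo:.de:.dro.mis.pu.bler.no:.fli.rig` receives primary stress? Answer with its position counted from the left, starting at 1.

8

Parse left to right into iambic (σˈσ) feet: (lo:.ˈde:) (dro.ˈmis) (pu.ˈbler) (no:.ˈfli) rig. Syllable 9 is left unfooted.
Foot heads (stressed positions): 2, 4, 6, 8.
End Rule Rightmost: primary stress on the rightmost head = syllable 8.
Primary stress: syllable 8 → lo:.de:.dro.mis.pu.bler.no:.ˈfli.rig.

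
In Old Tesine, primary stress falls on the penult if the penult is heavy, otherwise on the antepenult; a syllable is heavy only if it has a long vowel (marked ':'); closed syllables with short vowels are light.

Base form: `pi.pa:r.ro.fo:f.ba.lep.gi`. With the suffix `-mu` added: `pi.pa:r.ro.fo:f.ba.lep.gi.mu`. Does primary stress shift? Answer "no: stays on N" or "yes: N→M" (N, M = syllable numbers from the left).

yes: 5→6

Base `pi.pa:r.ro.fo:f.ba.lep.gi` (7 syllables):
  Weights: 5 ba L, 6 lep L, 7 gi L.
  The penult (syllable 6, lep) is light, so stress falls on the antepenult (syllable 5, ba).
  → primary stress on syllable 5.
Suffixed `pi.pa:r.ro.fo:f.ba.lep.gi.mu` (8 syllables):
  Weights: 6 lep L, 7 gi L, 8 mu L.
  The penult (syllable 7, gi) is light, so stress falls on the antepenult (syllable 6, lep).
  → primary stress on syllable 6.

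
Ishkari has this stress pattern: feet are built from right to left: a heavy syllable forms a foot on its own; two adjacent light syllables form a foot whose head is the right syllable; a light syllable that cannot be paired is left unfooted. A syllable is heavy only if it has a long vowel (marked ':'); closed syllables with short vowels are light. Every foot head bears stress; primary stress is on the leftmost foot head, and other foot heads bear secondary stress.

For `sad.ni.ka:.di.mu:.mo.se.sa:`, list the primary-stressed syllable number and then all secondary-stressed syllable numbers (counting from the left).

Weights: 1 sad L, 2 ni L, 3 ka: H, 4 di L, 5 mu: H, 6 mo L, 7 se L, 8 sa: H.
Parse right to left (heavy = foot alone; LL = one foot; stranded L unfooted): (sad.ˈni) (ˈka:) di (ˈmu:) (mo.ˈse) (ˈsa:).
Foot heads: 2, 3, 5, 7, 8.
Primary stress on the leftmost head = syllable 2.
Secondary stress on 3, 5, 7, 8: sad.ˈni.ˌka:.di.ˌmu:.mo.ˌse.ˌsa:.

primary 2, secondary 3, 5, 7, 8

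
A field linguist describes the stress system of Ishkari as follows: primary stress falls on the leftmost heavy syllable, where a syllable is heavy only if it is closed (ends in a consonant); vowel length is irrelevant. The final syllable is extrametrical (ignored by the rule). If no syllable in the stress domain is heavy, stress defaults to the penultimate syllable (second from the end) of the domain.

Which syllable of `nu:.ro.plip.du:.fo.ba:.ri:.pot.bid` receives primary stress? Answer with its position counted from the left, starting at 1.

The final syllable (9, bid) is extrametrical; the stress domain is syllables 1–8.
Weights: 1 nu: L, 2 ro L, 3 plip H, 4 du: L, 5 fo L, 6 ba: L, 7 ri: L, 8 pot H.
Heavy syllables in the domain: 3, 8. The leftmost is syllable 3 (plip).
Primary stress: syllable 3 → nu:.ro.ˈplip.du:.fo.ba:.ri:.pot.bid.

3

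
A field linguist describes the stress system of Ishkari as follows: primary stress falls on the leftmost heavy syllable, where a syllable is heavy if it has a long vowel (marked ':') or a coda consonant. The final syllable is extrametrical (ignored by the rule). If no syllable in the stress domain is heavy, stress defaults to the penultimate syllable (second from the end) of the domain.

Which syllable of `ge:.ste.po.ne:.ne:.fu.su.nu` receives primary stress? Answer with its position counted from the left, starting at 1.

1

The final syllable (8, nu) is extrametrical; the stress domain is syllables 1–7.
Weights: 1 ge: H, 2 ste L, 3 po L, 4 ne: H, 5 ne: H, 6 fu L, 7 su L.
Heavy syllables in the domain: 1, 4, 5. The leftmost is syllable 1 (ge:).
Primary stress: syllable 1 → ˈge:.ste.po.ne:.ne:.fu.su.nu.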